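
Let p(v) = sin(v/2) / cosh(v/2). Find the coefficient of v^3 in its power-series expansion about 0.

-1/12

Write the quotient as an unknown series and match coefficients against numerator = denominator · series.
p(0) = 0
p′(0) = 1/2
p′′(0) = 0
p′′′(0) = -1/2
Then c_k = p^(k)(0)/k! gives each Taylor coefficient.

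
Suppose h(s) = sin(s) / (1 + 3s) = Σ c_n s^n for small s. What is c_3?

53/6

Multiply the two series term by term and collect like powers.
h(0) = 0
h′(0) = 1
h′′(0) = -6
h′′′(0) = 53
So c_3 = h′′′(0)/3! = 53/6.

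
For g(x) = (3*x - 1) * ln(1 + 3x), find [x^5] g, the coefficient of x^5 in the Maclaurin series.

Shift and add copies of the series according to the polynomial's terms.
g(0) = 0
g′(0) = -3
g′′(0) = 27
g′′′(0) = -135
g^(4)(0) = 1134
g^(5)(0) = -13122
So c_5 = g^(5)(0)/5! = -2187/20.

-2187/20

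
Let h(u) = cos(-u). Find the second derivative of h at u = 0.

-1

Use the known series and substitute for the argument.
From the series, [u^2] h = -1/2; multiply by 2! = 2 to get -1.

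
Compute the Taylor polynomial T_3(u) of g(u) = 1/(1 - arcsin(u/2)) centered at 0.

Compose series: expand the inner function first, then feed it into the outer expansion.
g(0) = 1
g′(0) = 1/2
g′′(0) = 1/2
g′′′(0) = 7/8

7*u^3/48 + u^2/4 + u/2 + 1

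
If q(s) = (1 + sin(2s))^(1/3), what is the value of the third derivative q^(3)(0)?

Compose series: expand the inner function first, then feed it into the outer expansion.
The coefficient of s^3 in the expansion is 4/81, so q′′′(0) = 3! * (4/81) = 8/27.

8/27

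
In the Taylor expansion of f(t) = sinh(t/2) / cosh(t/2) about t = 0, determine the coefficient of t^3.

-1/24

Write the quotient as an unknown series and match coefficients against numerator = denominator · series.
[t^0] = 0;  [t^1] = 1/2;  [t^2] = 0;  [t^3] = -1/24.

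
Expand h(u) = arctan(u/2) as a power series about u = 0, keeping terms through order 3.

-u^3/24 + u/2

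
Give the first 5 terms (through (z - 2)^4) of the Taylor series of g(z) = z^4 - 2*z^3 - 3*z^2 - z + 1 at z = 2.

Differentiate repeatedly and evaluate at the center.
[(z - 2)^0] = -13;  [(z - 2)^1] = -5;  [(z - 2)^2] = 9;  [(z - 2)^3] = 6;  [(z - 2)^4] = 1.

(z - 2)^4 + 6*(z - 2)^3 + 9*(z - 2)^2 - 5*(z - 2) - 13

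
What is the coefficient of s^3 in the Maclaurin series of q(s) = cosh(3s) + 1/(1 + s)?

Combine the two series term by term.
[s^0] = 2;  [s^1] = -1;  [s^2] = 11/2;  [s^3] = -1.
So c_3 = q′′′(0)/3! = -1.

-1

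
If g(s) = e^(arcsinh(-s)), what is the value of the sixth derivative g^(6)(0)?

45

Compose series: expand the inner function first, then feed it into the outer expansion.
From the series, [s^6] g = 1/16; multiply by 6! = 720 to get 45.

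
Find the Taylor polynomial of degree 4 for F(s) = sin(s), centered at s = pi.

(s - pi)^3/6 - (s - pi)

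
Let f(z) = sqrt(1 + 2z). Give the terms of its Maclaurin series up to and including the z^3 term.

f(0) = 1
f′(0) = 1
f′′(0) = -1
f′′′(0) = 3
Dividing each by k! gives the coefficients c_0, ..., c_3.

z^3/2 - z^2/2 + z + 1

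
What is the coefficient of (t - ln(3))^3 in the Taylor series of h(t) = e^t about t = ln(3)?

Compute the successive derivatives at the expansion point and divide by k!.
[(t - ln(3))^0] = 3;  [(t - ln(3))^1] = 3;  [(t - ln(3))^2] = 3/2;  [(t - ln(3))^3] = 1/2.
So c_3 = h′′′(ln(3))/3! = 1/2.

1/2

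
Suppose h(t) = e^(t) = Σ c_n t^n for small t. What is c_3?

1/6

Use the known series and substitute for the argument.
h(0) = 1
h′(0) = 1
h′′(0) = 1
h′′′(0) = 1
Dividing each by k! gives the coefficients c_0, ..., c_3.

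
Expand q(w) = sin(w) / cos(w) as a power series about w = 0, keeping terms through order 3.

w^3/3 + w

Invert the denominator's series and multiply.
q(0) = 0
q′(0) = 1
q′′(0) = 0
q′′′(0) = 2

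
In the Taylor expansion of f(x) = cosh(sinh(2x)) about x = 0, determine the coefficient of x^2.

2

Let u equal the inner series; expand the outer function in u and truncate.
[x^0] = 1;  [x^1] = 0;  [x^2] = 2.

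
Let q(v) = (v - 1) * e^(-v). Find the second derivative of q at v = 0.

Multiply each power in the prefactor through the base expansion.
The coefficient of v^2 in the expansion is -3/2, so q′′(0) = 2! * (-3/2) = -3.

-3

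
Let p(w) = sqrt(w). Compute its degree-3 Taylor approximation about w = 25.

Differentiate repeatedly and evaluate at the center.
p(25) = 5
p′(25) = 1/10
p′′(25) = -1/500
p′′′(25) = 3/25000
Then c_k = p^(k)(25)/k! gives each Taylor coefficient.

(w - 25)^3/50000 - (w - 25)^2/1000 + (w - 25)/10 + 5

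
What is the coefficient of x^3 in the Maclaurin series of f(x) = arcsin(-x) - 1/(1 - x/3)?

Add the two expansions coefficient-wise.
f(0) = -1
f′(0) = -4/3
f′′(0) = -2/9
f′′′(0) = -11/9

-11/54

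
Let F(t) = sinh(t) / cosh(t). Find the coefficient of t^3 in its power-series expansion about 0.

Divide the numerator series by the denominator series (power-series long division).
F(0) = 0
F′(0) = 1
F′′(0) = 0
F′′′(0) = -2
So c_3 = F′′′(0)/3! = -1/3.

-1/3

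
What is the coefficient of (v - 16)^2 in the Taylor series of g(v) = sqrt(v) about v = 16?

[(v - 16)^0] = 4;  [(v - 16)^1] = 1/8;  [(v - 16)^2] = -1/512.
So c_2 = g′′(16)/2! = -1/512.

-1/512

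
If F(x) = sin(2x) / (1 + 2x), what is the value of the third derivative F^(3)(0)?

Write out both Maclaurin series and multiply, keeping only the needed powers.
The coefficient of x^3 in the expansion is 20/3, so F′′′(0) = 3! * (20/3) = 40.

40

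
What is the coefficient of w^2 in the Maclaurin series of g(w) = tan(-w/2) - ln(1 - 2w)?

Expand each term separately and add.
g(0) = 0
g′(0) = 3/2
g′′(0) = 4
So c_2 = g′′(0)/2! = 2.

2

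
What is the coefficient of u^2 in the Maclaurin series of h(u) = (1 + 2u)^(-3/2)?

15/2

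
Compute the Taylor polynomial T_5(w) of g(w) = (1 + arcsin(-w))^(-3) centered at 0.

1049*w^5/40 + 17*w^4 + 21*w^3/2 + 6*w^2 + 3*w + 1

Compose series: expand the inner function first, then feed it into the outer expansion.
g(0) = 1
g′(0) = 3
g′′(0) = 12
g′′′(0) = 63
g^(4)(0) = 408
g^(5)(0) = 3147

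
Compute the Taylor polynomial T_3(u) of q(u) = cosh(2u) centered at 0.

q(0) = 1
q′(0) = 0
q′′(0) = 4
q′′′(0) = 0

2*u^2 + 1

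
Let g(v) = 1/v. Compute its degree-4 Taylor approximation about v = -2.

-(v + 2)^4/32 - (v + 2)^3/16 - (v + 2)^2/8 - (v + 2)/4 - 1/2

g(-2) = -1/2
g′(-2) = -1/4
g′′(-2) = -1/4
g′′′(-2) = -3/8
g^(4)(-2) = -3/4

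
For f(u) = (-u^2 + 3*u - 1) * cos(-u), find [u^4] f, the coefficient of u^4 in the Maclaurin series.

11/24

Distribute the polynomial across the series and collect like powers.
f(0) = -1
f′(0) = 3
f′′(0) = -1
f′′′(0) = -9
f^(4)(0) = 11
So c_4 = f^(4)(0)/4! = 11/24.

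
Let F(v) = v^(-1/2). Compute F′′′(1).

Differentiate repeatedly and evaluate at the center.
From the series, [(v - 1)^3] F = -5/16; multiply by 3! = 6 to get -15/8.

-15/8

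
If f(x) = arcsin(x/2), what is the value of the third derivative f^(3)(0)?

From the series, [x^3] f = 1/48; multiply by 3! = 6 to get 1/8.

1/8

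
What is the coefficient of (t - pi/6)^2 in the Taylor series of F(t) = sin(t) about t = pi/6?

Differentiate repeatedly and evaluate at the center.
[(t - pi/6)^0] = 1/2;  [(t - pi/6)^1] = sqrt(3)/2;  [(t - pi/6)^2] = -1/4.

-1/4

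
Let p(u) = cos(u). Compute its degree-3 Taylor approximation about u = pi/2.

(u - pi/2)^3/6 - (u - pi/2)

p(pi/2) = 0
p′(pi/2) = -1
p′′(pi/2) = 0
p′′′(pi/2) = 1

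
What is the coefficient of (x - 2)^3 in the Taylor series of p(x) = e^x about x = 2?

e^(2)/6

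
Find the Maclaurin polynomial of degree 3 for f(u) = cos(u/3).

1 - u^2/18

Apply the Taylor formula c_k = f^(k)(a)/k!.
[u^0] = 1;  [u^1] = 0;  [u^2] = -1/18;  [u^3] = 0.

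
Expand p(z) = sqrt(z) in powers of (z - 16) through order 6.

Differentiate repeatedly and evaluate at the center.
p(16) = 4
p′(16) = 1/8
p′′(16) = -1/256
p′′′(16) = 3/8192
p^(4)(16) = -15/262144
p^(5)(16) = 105/8388608
p^(6)(16) = -945/268435456

-21*(z - 16)^6/4294967296 + 7*(z - 16)^5/67108864 - 5*(z - 16)^4/2097152 + (z - 16)^3/16384 - (z - 16)^2/512 + (z - 16)/8 + 4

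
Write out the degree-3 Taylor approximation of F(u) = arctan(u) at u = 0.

[u^0] = 0;  [u^1] = 1;  [u^2] = 0;  [u^3] = -1/3.

-u^3/3 + u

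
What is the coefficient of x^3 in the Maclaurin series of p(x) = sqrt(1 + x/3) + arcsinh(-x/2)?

Add the two expansions coefficient-wise.
p(0) = 1
p′(0) = -1/3
p′′(0) = -1/36
p′′′(0) = 5/36

5/216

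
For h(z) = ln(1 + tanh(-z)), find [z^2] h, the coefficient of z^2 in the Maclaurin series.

Plug the Maclaurin series of the inner function into that of the outer and collect terms.
h(0) = 0
h′(0) = -1
h′′(0) = -1

-1/2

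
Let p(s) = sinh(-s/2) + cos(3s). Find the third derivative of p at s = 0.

Expand each term separately and add.
The coefficient of s^3 in the expansion is -1/48, so p′′′(0) = 3! * (-1/48) = -1/8.

-1/8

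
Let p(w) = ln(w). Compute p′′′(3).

2/27

From the series, [(w - 3)^3] p = 1/81; multiply by 3! = 6 to get 2/27.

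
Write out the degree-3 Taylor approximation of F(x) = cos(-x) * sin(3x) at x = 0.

-6*x^3 + 3*x

Multiply the two series term by term and collect like powers.
[x^0] = 0;  [x^1] = 3;  [x^2] = 0;  [x^3] = -6.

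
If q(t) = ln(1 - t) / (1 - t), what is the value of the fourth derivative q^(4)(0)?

-50

Multiply the numerator's expansion by the denominator's geometric series.
The coefficient of t^4 in the expansion is -25/12, so q^(4)(0) = 4! * (-25/12) = -50.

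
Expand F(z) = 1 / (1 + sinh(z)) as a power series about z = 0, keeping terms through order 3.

Use the geometric series for the reciprocal, then substitute.

-7*z^3/6 + z^2 - z + 1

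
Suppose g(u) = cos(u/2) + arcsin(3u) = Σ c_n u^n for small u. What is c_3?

9/2

Expand each term separately and add.
g(0) = 1
g′(0) = 3
g′′(0) = -1/4
g′′′(0) = 27
So c_3 = g′′′(0)/3! = 9/2.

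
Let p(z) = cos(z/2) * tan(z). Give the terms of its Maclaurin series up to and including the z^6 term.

181*z^5/1920 + 5*z^3/24 + z

Multiply the two series term by term and collect like powers.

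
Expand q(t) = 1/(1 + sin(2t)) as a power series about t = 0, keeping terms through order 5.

Let u equal the inner series; expand the outer function in u and truncate.
[t^0] = 1;  [t^1] = -2;  [t^2] = 4;  [t^3] = -20/3;  [t^4] = 32/3;  [t^5] = -244/15.

-244*t^5/15 + 32*t^4/3 - 20*t^3/3 + 4*t^2 - 2*t + 1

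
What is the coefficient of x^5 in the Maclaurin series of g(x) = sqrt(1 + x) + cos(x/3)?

Combine the two series term by term.
g(0) = 2
g′(0) = 1/2
g′′(0) = -13/36
g′′′(0) = 3/8
g^(4)(0) = -1199/1296
g^(5)(0) = 105/32
Then c_k = g^(k)(0)/k! gives each Taylor coefficient.

7/256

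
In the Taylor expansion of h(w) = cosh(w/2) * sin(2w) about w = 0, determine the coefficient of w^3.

-13/12

Write out both Maclaurin series and multiply, keeping only the needed powers.
h(0) = 0
h′(0) = 2
h′′(0) = 0
h′′′(0) = -13/2
So c_3 = h′′′(0)/3! = -13/12.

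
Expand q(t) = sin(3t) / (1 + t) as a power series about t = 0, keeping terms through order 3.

-3*t^3/2 - 3*t^2 + 3*t

Take the Cauchy product of the two expansions.
q(0) = 0
q′(0) = 3
q′′(0) = -6
q′′′(0) = -9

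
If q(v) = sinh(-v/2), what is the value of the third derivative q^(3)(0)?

-1/8

From the series, [v^3] q = -1/48; multiply by 3! = 6 to get -1/8.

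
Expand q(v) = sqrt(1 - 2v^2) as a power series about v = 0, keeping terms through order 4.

q(0) = 1
q′(0) = 0
q′′(0) = -2
q′′′(0) = 0
q^(4)(0) = -12

-v^4/2 - v^2 + 1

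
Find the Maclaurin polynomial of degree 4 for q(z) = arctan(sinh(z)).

-z^3/6 + z

Compose series: expand the inner function first, then feed it into the outer expansion.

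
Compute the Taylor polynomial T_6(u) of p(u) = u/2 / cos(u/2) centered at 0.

5*u^5/768 + u^3/16 + u/2

Write the quotient as an unknown series and match coefficients against numerator = denominator · series.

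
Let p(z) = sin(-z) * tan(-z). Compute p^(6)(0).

Take the Cauchy product of the two expansions.
The coefficient of z^6 in the expansion is 31/360, so p^(6)(0) = 6! * (31/360) = 62.

62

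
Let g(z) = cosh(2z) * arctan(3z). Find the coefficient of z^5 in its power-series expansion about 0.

163/5

Take the Cauchy product of the two expansions.
g(0) = 0
g′(0) = 3
g′′(0) = 0
g′′′(0) = -18
g^(4)(0) = 0
g^(5)(0) = 3912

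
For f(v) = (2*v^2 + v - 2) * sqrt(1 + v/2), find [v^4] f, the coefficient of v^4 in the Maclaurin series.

-51/1024

Shift and add copies of the series according to the polynomial's terms.
f(0) = -2
f′(0) = 1/2
f′′(0) = 37/8
f′′′(0) = 87/32
f^(4)(0) = -153/128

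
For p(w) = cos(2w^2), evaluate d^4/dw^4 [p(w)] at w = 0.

-48

Apply the Taylor formula c_k = f^(k)(a)/k!.
From the series, [w^4] p = -2; multiply by 4! = 24 to get -48.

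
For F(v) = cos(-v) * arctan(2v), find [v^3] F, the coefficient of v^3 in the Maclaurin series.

-11/3

Multiply the two series term by term and collect like powers.
F(0) = 0
F′(0) = 2
F′′(0) = 0
F′′′(0) = -22
So c_3 = F′′′(0)/3! = -11/3.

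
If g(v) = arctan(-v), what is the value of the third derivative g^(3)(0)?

Differentiate repeatedly and evaluate at the center.
The coefficient of v^3 in the expansion is 1/3, so g′′′(0) = 3! * (1/3) = 2.

2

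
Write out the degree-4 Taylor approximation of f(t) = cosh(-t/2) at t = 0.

t^4/384 + t^2/8 + 1

[t^0] = 1;  [t^1] = 0;  [t^2] = 1/8;  [t^3] = 0;  [t^4] = 1/384.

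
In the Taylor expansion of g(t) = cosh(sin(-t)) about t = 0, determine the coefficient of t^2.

Compose series: expand the inner function first, then feed it into the outer expansion.
So c_2 = g′′(0)/2! = 1/2.

1/2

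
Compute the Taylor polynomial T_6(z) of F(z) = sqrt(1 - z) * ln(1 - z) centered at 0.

Write out both Maclaurin series and multiply, keeping only the needed powers.

31*z^6/960 + 71*z^5/1920 + z^4/24 + z^3/24 - z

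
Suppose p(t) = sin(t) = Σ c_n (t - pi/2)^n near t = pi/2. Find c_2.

-1/2

c_2 = p′′(pi/2)/2! = -1/2.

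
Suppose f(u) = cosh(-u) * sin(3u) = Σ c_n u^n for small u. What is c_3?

Expand each factor separately, then convolve coefficients.
So c_3 = f′′′(0)/3! = -3.

-3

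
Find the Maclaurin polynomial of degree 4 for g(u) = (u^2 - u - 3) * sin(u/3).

Multiply each power in the prefactor through the base expansion.
[u^0] = 0;  [u^1] = -1;  [u^2] = -1/3;  [u^3] = 19/54;  [u^4] = 1/162.

u^4/162 + 19*u^3/54 - u^2/3 - u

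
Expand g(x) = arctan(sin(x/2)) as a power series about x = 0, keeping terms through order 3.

Let u equal the inner series; expand the outer function in u and truncate.
g(0) = 0
g′(0) = 1/2
g′′(0) = 0
g′′′(0) = -3/8

-x^3/16 + x/2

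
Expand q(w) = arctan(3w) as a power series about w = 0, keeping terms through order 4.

Use the known series and substitute for the argument.

-9*w^3 + 3*w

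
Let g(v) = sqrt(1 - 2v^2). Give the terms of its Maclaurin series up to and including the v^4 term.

-v^4/2 - v^2 + 1

Use the known series and substitute for the argument.
[v^0] = 1;  [v^1] = 0;  [v^2] = -1;  [v^3] = 0;  [v^4] = -1/2.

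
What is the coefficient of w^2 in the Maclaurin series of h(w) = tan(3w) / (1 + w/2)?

Multiply the two series term by term and collect like powers.

-3/2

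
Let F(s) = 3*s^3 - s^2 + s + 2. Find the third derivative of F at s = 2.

Differentiate repeatedly and evaluate at the center.
The coefficient of (s - 2)^3 in the expansion is 3, so F′′′(2) = 3! * (3) = 18.

18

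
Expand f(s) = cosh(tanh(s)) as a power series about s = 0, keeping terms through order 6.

Let u equal the inner series; expand the outer function in u and truncate.
[s^0] = 1;  [s^1] = 0;  [s^2] = 1/2;  [s^3] = 0;  [s^4] = -7/24;  [s^5] = 0;  [s^6] = 97/720.

97*s^6/720 - 7*s^4/24 + s^2/2 + 1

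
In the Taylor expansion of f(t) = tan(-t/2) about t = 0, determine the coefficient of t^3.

-1/24

c_3 = f′′′(0)/3! = -1/24.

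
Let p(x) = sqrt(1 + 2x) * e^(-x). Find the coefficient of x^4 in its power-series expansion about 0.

-3/2

Take the Cauchy product of the two expansions.
p(0) = 1
p′(0) = 0
p′′(0) = -2
p′′′(0) = 8
p^(4)(0) = -36
The Taylor polynomial is Σ p^(k)(0)/k! · x^k.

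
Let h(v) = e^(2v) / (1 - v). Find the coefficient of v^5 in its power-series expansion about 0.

Take the Cauchy product of the two expansions.
[v^0] = 1;  [v^1] = 3;  [v^2] = 5;  [v^3] = 19/3;  [v^4] = 7;  [v^5] = 109/15.
So c_5 = h^(5)(0)/5! = 109/15.

109/15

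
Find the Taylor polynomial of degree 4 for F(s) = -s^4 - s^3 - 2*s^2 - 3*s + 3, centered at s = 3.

-(s - 3)^4 - 13*(s - 3)^3 - 65*(s - 3)^2 - 150*(s - 3) - 132

F(3) = -132
F′(3) = -150
F′′(3) = -130
F′′′(3) = -78
F^(4)(3) = -24
Then c_k = F^(k)(3)/k! gives each Taylor coefficient.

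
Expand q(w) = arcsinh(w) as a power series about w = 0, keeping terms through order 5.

q(0) = 0
q′(0) = 1
q′′(0) = 0
q′′′(0) = -1
q^(4)(0) = 0
q^(5)(0) = 9

3*w^5/40 - w^3/6 + w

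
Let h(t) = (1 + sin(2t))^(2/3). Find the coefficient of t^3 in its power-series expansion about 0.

Plug the Maclaurin series of the inner function into that of the outer and collect terms.
[t^0] = 1;  [t^1] = 4/3;  [t^2] = -4/9;  [t^3] = -40/81.

-40/81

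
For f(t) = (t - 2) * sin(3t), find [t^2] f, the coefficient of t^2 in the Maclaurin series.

3

Distribute the polynomial across the series and collect like powers.
f(0) = 0
f′(0) = -6
f′′(0) = 6
So c_2 = f′′(0)/2! = 3.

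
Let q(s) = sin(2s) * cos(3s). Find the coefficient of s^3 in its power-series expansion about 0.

Multiply the two series term by term and collect like powers.
So c_3 = q′′′(0)/3! = -31/3.

-31/3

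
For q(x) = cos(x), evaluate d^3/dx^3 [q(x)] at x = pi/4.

Use the known series and substitute for the argument.
The coefficient of (x - pi/4)^3 in the expansion is sqrt(2)/12, so q′′′(pi/4) = 3! * (sqrt(2)/12) = sqrt(2)/2.

sqrt(2)/2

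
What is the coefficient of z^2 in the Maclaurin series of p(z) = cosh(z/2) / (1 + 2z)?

Expand each factor separately, then convolve coefficients.
So c_2 = p′′(0)/2! = 33/8.

33/8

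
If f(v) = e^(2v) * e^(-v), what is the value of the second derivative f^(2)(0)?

Take the Cauchy product of the two expansions.
From the series, [v^2] f = 1/2; multiply by 2! = 2 to get 1.

1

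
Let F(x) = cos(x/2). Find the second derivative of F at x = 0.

The coefficient of x^2 in the expansion is -1/8, so F′′(0) = 2! * (-1/8) = -1/4.

-1/4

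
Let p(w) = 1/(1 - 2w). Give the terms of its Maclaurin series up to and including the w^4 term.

Use the known series and substitute for the argument.
p(0) = 1
p′(0) = 2
p′′(0) = 8
p′′′(0) = 48
p^(4)(0) = 384
Dividing each by k! gives the coefficients c_0, ..., c_4.

16*w^4 + 8*w^3 + 4*w^2 + 2*w + 1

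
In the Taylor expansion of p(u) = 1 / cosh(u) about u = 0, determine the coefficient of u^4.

Divide the numerator series by the denominator series (power-series long division).
p(0) = 1
p′(0) = 0
p′′(0) = -1
p′′′(0) = 0
p^(4)(0) = 5

5/24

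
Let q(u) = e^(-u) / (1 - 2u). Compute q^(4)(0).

233

Write out both Maclaurin series and multiply, keeping only the needed powers.
From the series, [u^4] q = 233/24; multiply by 4! = 24 to get 233.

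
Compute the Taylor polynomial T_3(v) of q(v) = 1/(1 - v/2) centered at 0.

q(0) = 1
q′(0) = 1/2
q′′(0) = 1/2
q′′′(0) = 3/4

v^3/8 + v^2/4 + v/2 + 1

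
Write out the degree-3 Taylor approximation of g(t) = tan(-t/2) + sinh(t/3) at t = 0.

-23*t^3/648 - t/6

Expand each term separately and add.
[t^0] = 0;  [t^1] = -1/6;  [t^2] = 0;  [t^3] = -23/648.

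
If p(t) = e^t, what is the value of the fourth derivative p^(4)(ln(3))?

From the series, [(t - ln(3))^4] p = 1/8; multiply by 4! = 24 to get 3.

3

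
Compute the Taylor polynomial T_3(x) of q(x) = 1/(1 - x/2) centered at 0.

x^3/8 + x^2/4 + x/2 + 1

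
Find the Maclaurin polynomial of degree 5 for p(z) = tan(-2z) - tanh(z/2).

Expand each term separately and add.

-205*z^5/48 - 21*z^3/8 - 5*z/2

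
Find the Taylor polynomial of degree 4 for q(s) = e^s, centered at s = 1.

e*(s - 1)^4/24 + e*(s - 1)^3/6 + e*(s - 1)^2/2 + e*(s - 1) + e

[(s - 1)^0] = e;  [(s - 1)^1] = e;  [(s - 1)^2] = e/2;  [(s - 1)^3] = e/6;  [(s - 1)^4] = e/24.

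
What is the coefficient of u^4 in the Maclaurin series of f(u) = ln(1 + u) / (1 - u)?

Take the Cauchy product of the two expansions.
f(0) = 0
f′(0) = 1
f′′(0) = 1
f′′′(0) = 5
f^(4)(0) = 14
So c_4 = f^(4)(0)/4! = 7/12.

7/12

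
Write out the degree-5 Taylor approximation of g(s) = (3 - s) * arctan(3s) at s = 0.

729*s^5/5 + 9*s^4 - 27*s^3 - 3*s^2 + 9*s

Distribute the polynomial across the series and collect like powers.
g(0) = 0
g′(0) = 9
g′′(0) = -6
g′′′(0) = -162
g^(4)(0) = 216
g^(5)(0) = 17496
Dividing each by k! gives the coefficients c_0, ..., c_5.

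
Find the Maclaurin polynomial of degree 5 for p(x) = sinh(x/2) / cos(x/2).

3*x^5/320 + x^3/12 + x/2

Write the quotient as an unknown series and match coefficients against numerator = denominator · series.
p(0) = 0
p′(0) = 1/2
p′′(0) = 0
p′′′(0) = 1/2
p^(4)(0) = 0
p^(5)(0) = 9/8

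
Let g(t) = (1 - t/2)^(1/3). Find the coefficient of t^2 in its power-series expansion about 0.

c_2 = g′′(0)/2! = -1/36.

-1/36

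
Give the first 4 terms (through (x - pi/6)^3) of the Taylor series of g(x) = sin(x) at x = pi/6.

g(pi/6) = 1/2
g′(pi/6) = sqrt(3)/2
g′′(pi/6) = -1/2
g′′′(pi/6) = -sqrt(3)/2
Dividing each by k! gives the coefficients c_0, ..., c_3.

-sqrt(3)*(x - pi/6)^3/12 - (x - pi/6)^2/4 + sqrt(3)*(x - pi/6)/2 + 1/2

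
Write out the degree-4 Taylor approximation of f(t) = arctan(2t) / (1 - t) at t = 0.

Take the Cauchy product of the two expansions.
f(0) = 0
f′(0) = 2
f′′(0) = 4
f′′′(0) = -4
f^(4)(0) = -16
Then c_k = f^(k)(0)/k! gives each Taylor coefficient.

-2*t^4/3 - 2*t^3/3 + 2*t^2 + 2*t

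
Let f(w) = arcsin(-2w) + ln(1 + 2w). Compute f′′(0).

-4

Combine the two series term by term.
The coefficient of w^2 in the expansion is -2, so f′′(0) = 2! * (-2) = -4.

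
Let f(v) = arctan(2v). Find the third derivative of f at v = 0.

The coefficient of v^3 in the expansion is -8/3, so f′′′(0) = 3! * (-8/3) = -16.

-16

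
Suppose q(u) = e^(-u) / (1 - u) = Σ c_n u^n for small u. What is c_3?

1/3

Write out both Maclaurin series and multiply, keeping only the needed powers.
[u^0] = 1;  [u^1] = 0;  [u^2] = 1/2;  [u^3] = 1/3.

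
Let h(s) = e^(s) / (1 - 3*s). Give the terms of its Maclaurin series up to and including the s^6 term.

732529*s^6/720 + 5087*s^5/15 + 2713*s^4/24 + 113*s^3/3 + 25*s^2/2 + 4*s + 1

Multiply the numerator's expansion by the denominator's geometric series.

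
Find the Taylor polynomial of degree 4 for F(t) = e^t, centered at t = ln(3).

F(ln(3)) = 3
F′(ln(3)) = 3
F′′(ln(3)) = 3
F′′′(ln(3)) = 3
F^(4)(ln(3)) = 3
Then c_k = F^(k)(ln(3))/k! gives each Taylor coefficient.

(t - ln(3))^4/8 + (t - ln(3))^3/2 + 3*(t - ln(3))^2/2 + 3*(t - ln(3)) + 3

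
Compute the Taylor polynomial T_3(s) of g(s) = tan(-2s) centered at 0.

-8*s^3/3 - 2*s

Compute the successive derivatives at the expansion point and divide by k!.
g(0) = 0
g′(0) = -2
g′′(0) = 0
g′′′(0) = -16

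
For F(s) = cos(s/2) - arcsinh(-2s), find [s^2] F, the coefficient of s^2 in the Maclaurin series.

Combine the two series term by term.

-1/8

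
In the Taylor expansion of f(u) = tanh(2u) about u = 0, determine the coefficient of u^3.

-8/3

c_3 = f′′′(0)/3! = -8/3.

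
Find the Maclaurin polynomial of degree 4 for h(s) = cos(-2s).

2*s^4/3 - 2*s^2 + 1

Differentiate repeatedly and evaluate at the center.
h(0) = 1
h′(0) = 0
h′′(0) = -4
h′′′(0) = 0
h^(4)(0) = 16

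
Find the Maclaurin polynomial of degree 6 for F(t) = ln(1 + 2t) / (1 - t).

Expand each factor separately, then convolve coefficients.
F(0) = 0
F′(0) = 2
F′′(0) = 0
F′′′(0) = 16
F^(4)(0) = -32
F^(5)(0) = 608
F^(6)(0) = -4032
The Taylor polynomial is Σ F^(k)(0)/k! · t^k.

-28*t^6/5 + 76*t^5/15 - 4*t^4/3 + 8*t^3/3 + 2*t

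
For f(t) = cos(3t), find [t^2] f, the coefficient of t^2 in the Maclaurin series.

-9/2

f(0) = 1
f′(0) = 0
f′′(0) = -9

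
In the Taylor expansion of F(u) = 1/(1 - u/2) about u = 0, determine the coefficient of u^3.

1/8

Compute the successive derivatives at the expansion point and divide by k!.
F(0) = 1
F′(0) = 1/2
F′′(0) = 1/2
F′′′(0) = 3/4
The Taylor polynomial is Σ F^(k)(0)/k! · u^k.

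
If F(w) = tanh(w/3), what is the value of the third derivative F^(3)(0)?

Compute the successive derivatives at the expansion point and divide by k!.
From the series, [w^3] F = -1/81; multiply by 3! = 6 to get -2/27.

-2/27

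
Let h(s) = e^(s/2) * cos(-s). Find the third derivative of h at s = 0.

-11/8

Take the Cauchy product of the two expansions.
The coefficient of s^3 in the expansion is -11/48, so h′′′(0) = 3! * (-11/48) = -11/8.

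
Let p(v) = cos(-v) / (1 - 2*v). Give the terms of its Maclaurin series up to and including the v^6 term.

40439*v^6/720 + 337*v^5/12 + 337*v^4/24 + 7*v^3 + 7*v^2/2 + 2*v + 1

Use 1/(1 - r) = Σ r^k on the denominator, then take the Cauchy product.
[v^0] = 1;  [v^1] = 2;  [v^2] = 7/2;  [v^3] = 7;  [v^4] = 337/24;  [v^5] = 337/12;  [v^6] = 40439/720.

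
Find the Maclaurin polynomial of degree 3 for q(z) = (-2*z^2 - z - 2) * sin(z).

Distribute the polynomial across the series and collect like powers.
[z^0] = 0;  [z^1] = -2;  [z^2] = -1;  [z^3] = -5/3.

-5*z^3/3 - z^2 - 2*z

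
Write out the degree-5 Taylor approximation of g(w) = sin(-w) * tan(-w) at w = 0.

w^4/6 + w^2

Write out both Maclaurin series and multiply, keeping only the needed powers.
g(0) = 0
g′(0) = 0
g′′(0) = 2
g′′′(0) = 0
g^(4)(0) = 4
g^(5)(0) = 0
Dividing each by k! gives the coefficients c_0, ..., c_5.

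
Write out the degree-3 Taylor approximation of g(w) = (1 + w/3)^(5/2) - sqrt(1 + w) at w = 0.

-11*w^3/216 + w^2/3 + w/3

Add the two expansions coefficient-wise.
g(0) = 0
g′(0) = 1/3
g′′(0) = 2/3
g′′′(0) = -11/36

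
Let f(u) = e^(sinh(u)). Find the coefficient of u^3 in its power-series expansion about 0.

Let u equal the inner series; expand the outer function in u and truncate.
f(0) = 1
f′(0) = 1
f′′(0) = 1
f′′′(0) = 2
So c_3 = f′′′(0)/3! = 1/3.

1/3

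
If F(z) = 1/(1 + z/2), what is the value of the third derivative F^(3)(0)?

-3/4

The coefficient of z^3 in the expansion is -1/8, so F′′′(0) = 3! * (-1/8) = -3/4.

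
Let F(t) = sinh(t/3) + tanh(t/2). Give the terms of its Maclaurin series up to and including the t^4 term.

-23*t^3/648 + 5*t/6

Add the two expansions coefficient-wise.
F(0) = 0
F′(0) = 5/6
F′′(0) = 0
F′′′(0) = -23/108
F^(4)(0) = 0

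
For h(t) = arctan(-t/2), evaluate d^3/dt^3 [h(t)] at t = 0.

From the series, [t^3] h = 1/24; multiply by 3! = 6 to get 1/4.

1/4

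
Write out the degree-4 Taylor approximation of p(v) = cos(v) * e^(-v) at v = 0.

Write out both Maclaurin series and multiply, keeping only the needed powers.
[v^0] = 1;  [v^1] = -1;  [v^2] = 0;  [v^3] = 1/3;  [v^4] = -1/6.

-v^4/6 + v^3/3 - v + 1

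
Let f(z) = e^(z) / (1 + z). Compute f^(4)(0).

Multiply the two series term by term and collect like powers.
The coefficient of z^4 in the expansion is 3/8, so f^(4)(0) = 4! * (3/8) = 9.

9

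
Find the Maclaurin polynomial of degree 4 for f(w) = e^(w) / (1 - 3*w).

2713*w^4/24 + 113*w^3/3 + 25*w^2/2 + 4*w + 1

Use 1/(1 - r) = Σ r^k on the denominator, then take the Cauchy product.
f(0) = 1
f′(0) = 4
f′′(0) = 25
f′′′(0) = 226
f^(4)(0) = 2713
Dividing each by k! gives the coefficients c_0, ..., c_4.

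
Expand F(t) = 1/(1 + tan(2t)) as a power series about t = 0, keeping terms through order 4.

80*t^4/3 - 32*t^3/3 + 4*t^2 - 2*t + 1

Let u equal the inner series; expand the outer function in u and truncate.
F(0) = 1
F′(0) = -2
F′′(0) = 8
F′′′(0) = -64
F^(4)(0) = 640
Dividing each by k! gives the coefficients c_0, ..., c_4.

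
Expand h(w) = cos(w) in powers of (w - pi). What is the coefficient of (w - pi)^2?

Compute the successive derivatives at the expansion point and divide by k!.
[(w - pi)^0] = -1;  [(w - pi)^1] = 0;  [(w - pi)^2] = 1/2.
So c_2 = h′′(pi)/2! = 1/2.

1/2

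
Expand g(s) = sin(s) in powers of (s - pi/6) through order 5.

sqrt(3)*(s - pi/6)^5/240 + (s - pi/6)^4/48 - sqrt(3)*(s - pi/6)^3/12 - (s - pi/6)^2/4 + sqrt(3)*(s - pi/6)/2 + 1/2

Use the known series and substitute for the argument.
[(s - pi/6)^0] = 1/2;  [(s - pi/6)^1] = sqrt(3)/2;  [(s - pi/6)^2] = -1/4;  [(s - pi/6)^3] = -sqrt(3)/12;  [(s - pi/6)^4] = 1/48;  [(s - pi/6)^5] = sqrt(3)/240.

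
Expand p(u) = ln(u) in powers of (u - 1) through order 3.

(u - 1)^3/3 - (u - 1)^2/2 + (u - 1)

p(1) = 0
p′(1) = 1
p′′(1) = -1
p′′′(1) = 2
Dividing each by k! gives the coefficients c_0, ..., c_3.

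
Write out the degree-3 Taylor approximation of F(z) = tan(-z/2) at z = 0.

-z^3/24 - z/2

F(0) = 0
F′(0) = -1/2
F′′(0) = 0
F′′′(0) = -1/4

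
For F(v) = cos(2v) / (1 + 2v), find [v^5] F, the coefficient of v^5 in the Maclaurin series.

-52/3

Write out both Maclaurin series and multiply, keeping only the needed powers.
F(0) = 1
F′(0) = -2
F′′(0) = 4
F′′′(0) = -24
F^(4)(0) = 208
F^(5)(0) = -2080
Then c_k = F^(k)(0)/k! gives each Taylor coefficient.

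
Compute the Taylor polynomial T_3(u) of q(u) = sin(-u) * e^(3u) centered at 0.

Expand each factor separately, then convolve coefficients.
[u^0] = 0;  [u^1] = -1;  [u^2] = -3;  [u^3] = -13/3.

-13*u^3/3 - 3*u^2 - u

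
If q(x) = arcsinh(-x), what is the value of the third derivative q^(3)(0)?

Apply the Taylor formula c_k = f^(k)(a)/k!.
From the series, [x^3] q = 1/6; multiply by 3! = 6 to get 1.

1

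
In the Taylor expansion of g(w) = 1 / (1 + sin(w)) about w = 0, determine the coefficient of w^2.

1

Write 1/(1+u) = 1 - u + u^2 - u^3 + ... and substitute the series for u.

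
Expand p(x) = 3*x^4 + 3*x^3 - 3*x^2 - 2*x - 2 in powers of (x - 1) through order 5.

3*(x - 1)^4 + 15*(x - 1)^3 + 24*(x - 1)^2 + 13*(x - 1) - 1

Compute the successive derivatives at the expansion point and divide by k!.
p(1) = -1
p′(1) = 13
p′′(1) = 48
p′′′(1) = 90
p^(4)(1) = 72
p^(5)(1) = 0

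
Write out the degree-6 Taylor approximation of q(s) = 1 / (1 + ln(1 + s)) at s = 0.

Use the geometric series for the reciprocal, then substitute.
[s^0] = 1;  [s^1] = -1;  [s^2] = 3/2;  [s^3] = -7/3;  [s^4] = 11/3;  [s^5] = -347/60;  [s^6] = 3289/360.

3289*s^6/360 - 347*s^5/60 + 11*s^4/3 - 7*s^3/3 + 3*s^2/2 - s + 1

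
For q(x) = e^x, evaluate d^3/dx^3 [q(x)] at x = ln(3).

3

The coefficient of (x - ln(3))^3 in the expansion is 1/2, so q′′′(ln(3)) = 3! * (1/2) = 3.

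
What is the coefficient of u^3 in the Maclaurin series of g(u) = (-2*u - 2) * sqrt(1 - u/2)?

Multiply each power in the prefactor through the base expansion.
g(0) = -2
g′(0) = -3/2
g′′(0) = 9/8
g′′′(0) = 15/32
Dividing each by k! gives the coefficients c_0, ..., c_3.

5/64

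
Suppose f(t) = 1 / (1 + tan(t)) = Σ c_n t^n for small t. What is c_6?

Use the geometric series for the reciprocal, then substitute.
f(0) = 1
f′(0) = -1
f′′(0) = 2
f′′′(0) = -8
f^(4)(0) = 40
f^(5)(0) = -256
f^(6)(0) = 1952
So c_6 = f^(6)(0)/6! = 122/45.

122/45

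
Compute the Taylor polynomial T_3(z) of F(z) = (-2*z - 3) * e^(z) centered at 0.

-3*z^3/2 - 7*z^2/2 - 5*z - 3

Distribute the polynomial across the series and collect like powers.
F(0) = -3
F′(0) = -5
F′′(0) = -7
F′′′(0) = -9
Then c_k = F^(k)(0)/k! gives each Taylor coefficient.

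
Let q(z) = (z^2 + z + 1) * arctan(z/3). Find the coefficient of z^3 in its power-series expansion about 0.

26/81

Multiply each power in the prefactor through the base expansion.
q(0) = 0
q′(0) = 1/3
q′′(0) = 2/3
q′′′(0) = 52/27
Dividing each by k! gives the coefficients c_0, ..., c_3.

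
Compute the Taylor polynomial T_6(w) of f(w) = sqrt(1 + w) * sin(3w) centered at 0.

1041*w^6/1280 + 1581*w^5/640 - 33*w^4/16 - 39*w^3/8 + 3*w^2/2 + 3*w

Multiply the two series term by term and collect like powers.
f(0) = 0
f′(0) = 3
f′′(0) = 3
f′′′(0) = -117/4
f^(4)(0) = -99/2
f^(5)(0) = 4743/16
f^(6)(0) = 9369/16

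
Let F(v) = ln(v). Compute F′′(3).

The coefficient of (v - 3)^2 in the expansion is -1/18, so F′′(3) = 2! * (-1/18) = -1/9.

-1/9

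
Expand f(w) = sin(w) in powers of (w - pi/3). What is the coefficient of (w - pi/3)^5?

1/240

f(pi/3) = sqrt(3)/2
f′(pi/3) = 1/2
f′′(pi/3) = -sqrt(3)/2
f′′′(pi/3) = -1/2
f^(4)(pi/3) = sqrt(3)/2
f^(5)(pi/3) = 1/2
So c_5 = f^(5)(pi/3)/5! = 1/240.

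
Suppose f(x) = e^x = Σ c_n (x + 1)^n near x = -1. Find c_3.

e^(-1)/6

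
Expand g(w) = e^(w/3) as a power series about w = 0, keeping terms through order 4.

Compute the successive derivatives at the expansion point and divide by k!.
g(0) = 1
g′(0) = 1/3
g′′(0) = 1/9
g′′′(0) = 1/27
g^(4)(0) = 1/81

w^4/1944 + w^3/162 + w^2/18 + w/3 + 1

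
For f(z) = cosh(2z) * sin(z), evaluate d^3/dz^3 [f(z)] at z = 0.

11

Take the Cauchy product of the two expansions.
From the series, [z^3] f = 11/6; multiply by 3! = 6 to get 11.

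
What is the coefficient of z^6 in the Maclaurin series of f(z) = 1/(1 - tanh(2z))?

Plug the Maclaurin series of the inner function into that of the outer and collect terms.

128/45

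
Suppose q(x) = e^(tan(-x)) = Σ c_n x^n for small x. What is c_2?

Plug the Maclaurin series of the inner function into that of the outer and collect terms.
[x^0] = 1;  [x^1] = -1;  [x^2] = 1/2.

1/2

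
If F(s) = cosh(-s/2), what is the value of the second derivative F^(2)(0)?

The coefficient of s^2 in the expansion is 1/8, so F′′(0) = 2! * (1/8) = 1/4.

1/4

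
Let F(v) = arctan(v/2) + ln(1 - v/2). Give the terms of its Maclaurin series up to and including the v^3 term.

Combine the two series term by term.
F(0) = 0
F′(0) = 0
F′′(0) = -1/4
F′′′(0) = -1/2
Then c_k = F^(k)(0)/k! gives each Taylor coefficient.

-v^3/12 - v^2/8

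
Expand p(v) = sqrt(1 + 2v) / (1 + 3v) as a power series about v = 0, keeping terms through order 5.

Multiply the two series term by term and collect like powers.
p(0) = 1
p′(0) = -2
p′′(0) = 11
p′′′(0) = -96
p^(4)(0) = 1137
p^(5)(0) = -16950
Dividing each by k! gives the coefficients c_0, ..., c_5.

-565*v^5/4 + 379*v^4/8 - 16*v^3 + 11*v^2/2 - 2*v + 1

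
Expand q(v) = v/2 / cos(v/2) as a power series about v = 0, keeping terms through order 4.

Write the quotient as an unknown series and match coefficients against numerator = denominator · series.
q(0) = 0
q′(0) = 1/2
q′′(0) = 0
q′′′(0) = 3/8
q^(4)(0) = 0

v^3/16 + v/2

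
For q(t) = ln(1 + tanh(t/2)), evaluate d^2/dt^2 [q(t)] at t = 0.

-1/4

Compose series: expand the inner function first, then feed it into the outer expansion.
From the series, [t^2] q = -1/8; multiply by 2! = 2 to get -1/4.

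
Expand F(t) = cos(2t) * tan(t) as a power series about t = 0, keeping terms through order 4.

Take the Cauchy product of the two expansions.
[t^0] = 0;  [t^1] = 1;  [t^2] = 0;  [t^3] = -5/3;  [t^4] = 0.

-5*t^3/3 + t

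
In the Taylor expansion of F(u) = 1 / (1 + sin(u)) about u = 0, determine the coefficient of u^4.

2/3

Use the geometric series for the reciprocal, then substitute.
F(0) = 1
F′(0) = -1
F′′(0) = 2
F′′′(0) = -5
F^(4)(0) = 16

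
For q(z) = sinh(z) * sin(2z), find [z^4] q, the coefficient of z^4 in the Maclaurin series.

-1

Write out both Maclaurin series and multiply, keeping only the needed powers.
q(0) = 0
q′(0) = 0
q′′(0) = 4
q′′′(0) = 0
q^(4)(0) = -24
So c_4 = q^(4)(0)/4! = -1.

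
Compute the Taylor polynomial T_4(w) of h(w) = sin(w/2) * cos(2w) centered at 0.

-49*w^3/48 + w/2

Expand each factor separately, then convolve coefficients.
h(0) = 0
h′(0) = 1/2
h′′(0) = 0
h′′′(0) = -49/8
h^(4)(0) = 0
Then c_k = h^(k)(0)/k! gives each Taylor coefficient.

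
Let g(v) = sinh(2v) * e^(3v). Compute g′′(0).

12

Multiply the two series term by term and collect like powers.
From the series, [v^2] g = 6; multiply by 2! = 2 to get 12.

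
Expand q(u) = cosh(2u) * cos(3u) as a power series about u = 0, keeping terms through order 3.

1 - 5*u^2/2

Multiply the two series term by term and collect like powers.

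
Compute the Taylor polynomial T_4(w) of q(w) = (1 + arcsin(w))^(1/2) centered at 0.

-31*w^4/384 + 7*w^3/48 - w^2/8 + w/2 + 1

Plug the Maclaurin series of the inner function into that of the outer and collect terms.
q(0) = 1
q′(0) = 1/2
q′′(0) = -1/4
q′′′(0) = 7/8
q^(4)(0) = -31/16
Dividing each by k! gives the coefficients c_0, ..., c_4.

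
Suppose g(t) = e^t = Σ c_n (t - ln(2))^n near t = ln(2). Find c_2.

1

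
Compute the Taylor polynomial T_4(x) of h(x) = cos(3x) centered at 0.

27*x^4/8 - 9*x^2/2 + 1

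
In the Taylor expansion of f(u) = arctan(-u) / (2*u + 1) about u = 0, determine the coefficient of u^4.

Expand 1/(denominator) as a geometric series and multiply by the numerator's series.

22/3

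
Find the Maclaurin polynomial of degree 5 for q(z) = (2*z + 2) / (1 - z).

4*z^5 + 4*z^4 + 4*z^3 + 4*z^2 + 4*z + 2

Multiply each power in the prefactor through the base expansion.
q(0) = 2
q′(0) = 4
q′′(0) = 8
q′′′(0) = 24
q^(4)(0) = 96
q^(5)(0) = 480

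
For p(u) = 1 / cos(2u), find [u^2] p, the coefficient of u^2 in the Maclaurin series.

Write the quotient as an unknown series and match coefficients against numerator = denominator · series.
[u^0] = 1;  [u^1] = 0;  [u^2] = 2.
So c_2 = p′′(0)/2! = 2.

2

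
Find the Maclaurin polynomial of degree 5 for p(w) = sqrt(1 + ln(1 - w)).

Let u equal the inner series; expand the outer function in u and truncate.
[w^0] = 1;  [w^1] = -1/2;  [w^2] = -3/8;  [w^3] = -17/48;  [w^4] = -143/384;  [w^5] = -1609/3840.

-1609*w^5/3840 - 143*w^4/384 - 17*w^3/48 - 3*w^2/8 - w/2 + 1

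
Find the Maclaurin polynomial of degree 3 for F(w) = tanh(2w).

Compute the successive derivatives at the expansion point and divide by k!.
[w^0] = 0;  [w^1] = 2;  [w^2] = 0;  [w^3] = -8/3.

-8*w^3/3 + 2*w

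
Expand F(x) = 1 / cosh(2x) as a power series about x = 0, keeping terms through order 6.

Write the quotient as an unknown series and match coefficients against numerator = denominator · series.

-244*x^6/45 + 10*x^4/3 - 2*x^2 + 1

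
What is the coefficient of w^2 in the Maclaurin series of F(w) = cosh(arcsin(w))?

1/2

Compose series: expand the inner function first, then feed it into the outer expansion.
So c_2 = F′′(0)/2! = 1/2.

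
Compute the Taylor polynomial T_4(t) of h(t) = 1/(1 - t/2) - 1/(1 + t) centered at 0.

Add the two expansions coefficient-wise.
h(0) = 0
h′(0) = 3/2
h′′(0) = -3/2
h′′′(0) = 27/4
h^(4)(0) = -45/2
Then c_k = h^(k)(0)/k! gives each Taylor coefficient.

-15*t^4/16 + 9*t^3/8 - 3*t^2/4 + 3*t/2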